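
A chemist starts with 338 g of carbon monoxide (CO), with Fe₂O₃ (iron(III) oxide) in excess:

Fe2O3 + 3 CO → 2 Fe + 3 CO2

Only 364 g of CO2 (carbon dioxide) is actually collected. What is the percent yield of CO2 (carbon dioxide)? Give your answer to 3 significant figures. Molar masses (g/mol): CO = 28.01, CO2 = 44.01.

n(CO) = 338.0 g / 28.01 g/mol = 12.07 mol.
From the equation the CO:CO2 mole ratio is 3:3, so n(CO2) = 12.07 × 3/3 = 12.07 mol.
Mass of CO2 = 12.07 mol × 44.01 g/mol = 531.1 g.
This is the theoretical yield. Percent yield = 364 g / 531.1 g × 100% = 68.54%.

68.5 %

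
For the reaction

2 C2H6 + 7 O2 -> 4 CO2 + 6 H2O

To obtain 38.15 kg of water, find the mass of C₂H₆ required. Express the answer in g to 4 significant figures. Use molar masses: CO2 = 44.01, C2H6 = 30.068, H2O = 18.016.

Convert: 38.15 kg = 38150 g.
n(H2O) = 38150 g / 18.016 g/mol = 2117.6 mol.
From the equation the H2O:C2H6 mole ratio is 6:2, so n(C2H6) = 2117.6 × 2/6 = 705.85 mol.
Mass of C2H6 = 705.85 mol × 30.068 g/mol = 21224 g.

21220 g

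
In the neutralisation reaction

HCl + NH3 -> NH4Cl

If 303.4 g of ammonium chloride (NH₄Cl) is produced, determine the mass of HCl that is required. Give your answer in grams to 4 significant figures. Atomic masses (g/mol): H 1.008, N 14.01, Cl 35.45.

M(NH4Cl) = 14.01 + 4(1.008) + 35.45 = 53.492 g/mol.
M(HCl) = 1.008 + 35.45 = 36.458 g/mol.
n(NH4Cl) = 303.40 g / 53.492 g/mol = 5.6719 mol.
From the equation the NH4Cl:HCl mole ratio is 1:1, so n(HCl) = 5.6719 × 1/1 = 5.6719 mol.
Mass of HCl = 5.6719 mol × 36.458 g/mol = 206.79 g.

206.8 g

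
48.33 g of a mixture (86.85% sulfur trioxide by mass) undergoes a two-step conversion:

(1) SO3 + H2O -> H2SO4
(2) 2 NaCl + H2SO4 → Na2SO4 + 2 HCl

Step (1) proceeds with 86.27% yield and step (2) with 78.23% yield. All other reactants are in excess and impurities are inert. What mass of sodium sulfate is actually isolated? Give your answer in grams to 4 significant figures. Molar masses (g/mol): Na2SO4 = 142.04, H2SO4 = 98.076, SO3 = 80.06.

50.26 g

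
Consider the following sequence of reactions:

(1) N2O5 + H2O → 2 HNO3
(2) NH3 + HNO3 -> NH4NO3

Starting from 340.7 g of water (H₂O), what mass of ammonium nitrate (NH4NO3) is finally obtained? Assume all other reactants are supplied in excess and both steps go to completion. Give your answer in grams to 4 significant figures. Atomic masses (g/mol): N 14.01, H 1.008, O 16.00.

M(H2O) = 2(1.008) + 16.00 = 18.016 g/mol.
M(NH4NO3) = 2(14.01) + 4(1.008) + 3(16.00) = 80.052 g/mol.
n(H2O) = 340.70 / 18.016 = 18.911 mol.
Step 1 gives a 1:2 ratio of H2O to HNO3, so n(HNO3) = 37.822 mol.
In step 2 the HNO3:NH4NO3 ratio is 1:1, so n(NH4NO3) = 37.822 mol.
Mass of NH4NO3 = 37.822 × 80.052 = 3027.7 g.

3028 g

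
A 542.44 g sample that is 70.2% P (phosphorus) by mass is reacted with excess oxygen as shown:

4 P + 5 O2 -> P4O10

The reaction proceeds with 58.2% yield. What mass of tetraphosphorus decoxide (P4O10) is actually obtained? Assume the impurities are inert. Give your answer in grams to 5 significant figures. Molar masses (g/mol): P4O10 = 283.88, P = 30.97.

507.86 g

Pure P available = 542.44 g × 0.702 = 380.793 g.
n(P) = 380.793 g / 30.97 g/mol = 12.2955 mol.
From the equation the P:P4O10 mole ratio is 4:1, so n(P4O10) = 12.2955 × 1/4 = 3.07389 mol.
Mass of P4O10 = 3.07389 mol × 283.88 g/mol = 872.614 g.
Actual mass collected = 872.614 g × 0.582 = 507.862 g.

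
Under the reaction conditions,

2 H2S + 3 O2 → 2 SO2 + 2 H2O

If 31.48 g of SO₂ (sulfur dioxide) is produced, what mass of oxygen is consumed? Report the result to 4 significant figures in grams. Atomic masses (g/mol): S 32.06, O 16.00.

M(SO2) = 32.06 + 2(16.00) = 64.06 g/mol.
M(O2) = 2(16.00) = 32.00 g/mol.
n(SO2) = 31.480 g / 64.06 g/mol = 0.49141 mol.
From the equation the SO2:O2 mole ratio is 2:3, so n(O2) = 0.49141 × 3/2 = 0.73712 mol.
Mass of O2 = 0.73712 mol × 32.00 g/mol = 23.588 g.

23.59 g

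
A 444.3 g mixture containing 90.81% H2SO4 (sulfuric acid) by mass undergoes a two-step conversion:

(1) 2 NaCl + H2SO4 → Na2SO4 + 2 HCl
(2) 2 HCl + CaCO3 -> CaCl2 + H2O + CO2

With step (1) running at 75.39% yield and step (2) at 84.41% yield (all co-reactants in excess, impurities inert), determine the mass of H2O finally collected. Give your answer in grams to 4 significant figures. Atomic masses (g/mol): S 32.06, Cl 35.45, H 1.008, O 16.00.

47.16 g

Pure H2SO4 = 444.3 × 0.9081 = 403.47 g.
M(H2SO4) = 2(1.008) + 32.06 + 4(16.00) = 98.076 g/mol.
M(H2O) = 2(1.008) + 16.00 = 18.016 g/mol.
n(H2SO4) = 403.47 / 98.076 = 4.1138 mol.
Step 1 (H2SO4:HCl = 1:2): theoretical n(HCl) = 8.2277 mol; at 75.39% yield, n(HCl) = 6.2028 mol.
Step 2 (HCl:H2O = 2:1): theoretical n(H2O) = 3.1014 mol, so theoretical mass = 3.1014 × 18.016 = 55.875 g.
At 84.41% yield, actual mass of H2O = 55.875 × 0.8441 = 47.164 g.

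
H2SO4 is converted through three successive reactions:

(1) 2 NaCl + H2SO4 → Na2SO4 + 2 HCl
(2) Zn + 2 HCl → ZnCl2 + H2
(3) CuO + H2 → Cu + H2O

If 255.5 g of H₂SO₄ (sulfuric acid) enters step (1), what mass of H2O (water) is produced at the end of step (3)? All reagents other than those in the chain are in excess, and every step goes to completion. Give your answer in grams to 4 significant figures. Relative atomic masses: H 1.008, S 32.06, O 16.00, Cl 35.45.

M(H2SO4) = 2(1.008) + 32.06 + 4(16.00) = 98.076 g/mol.
M(H2O) = 2(1.008) + 16.00 = 18.016 g/mol.
n(H2SO4) = 255.5 / 98.076 = 2.6051 mol.
Reaction (1): H2SO4→HCl ratio 1:2 ⇒ n(HCl) = 5.2102 mol.
Reaction (2): HCl→H2 ratio 2:1 ⇒ n(H2) = 2.6051 mol.
Reaction (3): H2→H2O ratio 1:1 ⇒ n(H2O) = 2.6051 mol.
Mass of H2O = 2.6051 × 18.016 = 46.934 g.

46.93 g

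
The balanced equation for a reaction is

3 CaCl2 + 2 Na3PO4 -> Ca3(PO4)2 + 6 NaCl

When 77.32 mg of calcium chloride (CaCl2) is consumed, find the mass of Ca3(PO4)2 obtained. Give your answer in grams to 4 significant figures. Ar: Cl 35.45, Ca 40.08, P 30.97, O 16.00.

0.07203 g

M(CaCl2) = 40.08 + 2(35.45) = 110.98 g/mol.
M(Ca3(PO4)2) = 3(40.08) + 2(30.97) + 8(16.00) = 310.18 g/mol.
Convert: 77.32 mg = 0.077320 g.
n(CaCl2) = 0.077320 g / 110.98 g/mol = 0.00069670 mol.
From the equation the CaCl2:Ca3(PO4)2 mole ratio is 3:1, so n(Ca3(PO4)2) = 0.00069670 × 1/3 = 0.00023223 mol.
Mass of Ca3(PO4)2 = 0.00023223 mol × 310.18 g/mol = 0.072034 g.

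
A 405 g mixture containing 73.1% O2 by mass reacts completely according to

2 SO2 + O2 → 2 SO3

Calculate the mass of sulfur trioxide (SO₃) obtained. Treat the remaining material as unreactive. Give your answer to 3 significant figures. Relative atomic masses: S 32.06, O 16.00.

1480 g

Mass of pure O2 = 405 g × 0.731 = 296.1 g.
M(O2) = 2(16.00) = 32.00 g/mol.
M(SO3) = 32.06 + 3(16.00) = 80.06 g/mol.
n(O2) = 296.1 g / 32.00 g/mol = 9.252 mol.
From the equation the O2:SO3 mole ratio is 1:2, so n(SO3) = 9.252 × 2/1 = 18.50 mol.
Mass of SO3 = 18.50 mol × 80.06 g/mol = 1481 g.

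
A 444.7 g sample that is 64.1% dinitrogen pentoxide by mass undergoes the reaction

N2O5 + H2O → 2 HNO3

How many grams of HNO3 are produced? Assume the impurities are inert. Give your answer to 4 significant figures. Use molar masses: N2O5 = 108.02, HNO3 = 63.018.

Mass of pure N2O5 = 444.7 g × 0.641 = 285.05 g.
n(N2O5) = 285.05 g / 108.02 g/mol = 2.6389 mol.
From the equation the N2O5:HNO3 mole ratio is 1:2, so n(HNO3) = 2.6389 × 2/1 = 5.2778 mol.
Mass of HNO3 = 5.2778 mol × 63.018 g/mol = 332.59 g.

332.6 g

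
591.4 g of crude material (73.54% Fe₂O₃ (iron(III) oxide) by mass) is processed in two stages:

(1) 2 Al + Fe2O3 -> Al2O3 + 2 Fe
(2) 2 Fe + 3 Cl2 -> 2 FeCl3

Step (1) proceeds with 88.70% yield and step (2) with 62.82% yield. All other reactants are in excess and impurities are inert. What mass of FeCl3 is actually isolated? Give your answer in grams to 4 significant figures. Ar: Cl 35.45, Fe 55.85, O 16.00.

492.3 g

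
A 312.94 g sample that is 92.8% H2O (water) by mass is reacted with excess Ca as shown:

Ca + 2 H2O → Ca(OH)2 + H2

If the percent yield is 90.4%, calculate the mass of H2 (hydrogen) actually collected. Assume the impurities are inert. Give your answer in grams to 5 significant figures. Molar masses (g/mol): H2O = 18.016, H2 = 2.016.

14.689 g

Pure H2O available = 312.94 g × 0.928 = 290.408 g.
n(H2O) = 290.408 g / 18.016 g/mol = 16.1195 mol.
From the equation the H2O:H2 mole ratio is 2:1, so n(H2) = 16.1195 × 1/2 = 8.05973 mol.
Mass of H2 = 8.05973 mol × 2.016 g/mol = 16.2484 g.
Actual mass collected = 16.2484 g × 0.904 = 14.6886 g.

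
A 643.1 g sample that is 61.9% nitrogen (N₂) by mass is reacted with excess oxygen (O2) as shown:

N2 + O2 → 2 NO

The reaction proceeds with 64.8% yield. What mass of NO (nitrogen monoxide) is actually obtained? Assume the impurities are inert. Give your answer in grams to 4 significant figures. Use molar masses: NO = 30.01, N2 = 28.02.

Pure N2 available = 643.1 g × 0.619 = 398.08 g.
n(N2) = 398.08 g / 28.02 g/mol = 14.207 mol.
From the equation the N2:NO mole ratio is 1:2, so n(NO) = 14.207 × 2/1 = 28.414 mol.
Mass of NO = 28.414 mol × 30.01 g/mol = 852.70 g.
Actual mass collected = 852.70 g × 0.648 = 552.55 g.

552.6 g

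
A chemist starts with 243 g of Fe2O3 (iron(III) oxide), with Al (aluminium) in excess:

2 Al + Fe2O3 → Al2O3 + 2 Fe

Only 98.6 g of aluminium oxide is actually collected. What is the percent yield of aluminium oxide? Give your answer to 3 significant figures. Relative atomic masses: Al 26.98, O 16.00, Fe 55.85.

63.6 %

M(Fe2O3) = 2(55.85) + 3(16.00) = 159.70 g/mol.
M(Al2O3) = 2(26.98) + 3(16.00) = 101.96 g/mol.
n(Fe2O3) = 243.0 g / 159.70 g/mol = 1.522 mol.
From the equation the Fe2O3:Al2O3 mole ratio is 1:1, so n(Al2O3) = 1.522 × 1/1 = 1.522 mol.
Mass of Al2O3 = 1.522 mol × 101.96 g/mol = 155.1 g.
This is the theoretical yield. Percent yield = 98.6 g / 155.1 g × 100% = 63.55%.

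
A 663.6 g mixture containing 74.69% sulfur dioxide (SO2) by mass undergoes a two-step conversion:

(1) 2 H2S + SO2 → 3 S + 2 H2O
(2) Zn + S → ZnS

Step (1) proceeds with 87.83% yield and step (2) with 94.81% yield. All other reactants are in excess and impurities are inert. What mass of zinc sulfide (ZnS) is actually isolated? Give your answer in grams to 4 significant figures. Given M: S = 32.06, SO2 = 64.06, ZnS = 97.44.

1883 g

Pure SO2 = 663.6 × 0.7469 = 495.64 g.
n(SO2) = 495.64 / 64.06 = 7.7372 mol.
Step 1 (SO2:S = 1:3): theoretical n(S) = 23.211 mol; at 87.83% yield, n(S) = 20.387 mol.
Step 2 (S:ZnS = 1:1): theoretical n(ZnS) = 20.387 mol, so theoretical mass = 20.387 × 97.44 = 1986.5 g.
At 94.81% yield, actual mass of ZnS = 1986.5 × 0.9481 = 1883.4 g.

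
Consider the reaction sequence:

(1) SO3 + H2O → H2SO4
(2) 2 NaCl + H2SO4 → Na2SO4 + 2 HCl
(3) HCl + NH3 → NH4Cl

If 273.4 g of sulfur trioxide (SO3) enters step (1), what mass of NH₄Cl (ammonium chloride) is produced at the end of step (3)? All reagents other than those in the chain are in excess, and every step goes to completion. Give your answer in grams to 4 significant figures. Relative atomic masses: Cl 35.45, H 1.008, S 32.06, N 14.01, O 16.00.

365.3 g

M(SO3) = 32.06 + 3(16.00) = 80.06 g/mol.
M(NH4Cl) = 14.01 + 4(1.008) + 35.45 = 53.492 g/mol.
n(SO3) = 273.4 / 80.06 = 3.4149 mol.
Reaction (1): SO3→H2SO4 ratio 1:1 ⇒ n(H2SO4) = 3.4149 mol.
Reaction (2): H2SO4→HCl ratio 1:2 ⇒ n(HCl) = 6.8299 mol.
Reaction (3): HCl→NH4Cl ratio 1:1 ⇒ n(NH4Cl) = 6.8299 mol.
Mass of NH4Cl = 6.8299 × 53.492 = 365.34 g.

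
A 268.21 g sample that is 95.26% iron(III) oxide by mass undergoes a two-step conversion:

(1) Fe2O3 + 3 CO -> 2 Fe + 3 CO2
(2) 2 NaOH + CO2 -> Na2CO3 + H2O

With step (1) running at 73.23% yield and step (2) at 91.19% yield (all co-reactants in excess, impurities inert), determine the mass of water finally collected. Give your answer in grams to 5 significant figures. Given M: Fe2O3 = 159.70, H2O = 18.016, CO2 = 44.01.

57.743 g

Pure Fe2O3 = 268.21 × 0.9526 = 255.497 g.
n(Fe2O3) = 255.497 / 159.70 = 1.59986 mol.
Step 1 (Fe2O3:CO2 = 1:3): theoretical n(CO2) = 4.79957 mol; at 73.23% yield, n(CO2) = 3.51472 mol.
Step 2 (CO2:H2O = 1:1): theoretical n(H2O) = 3.51472 mol, so theoretical mass = 3.51472 × 18.016 = 63.3212 g.
At 91.19% yield, actual mass of H2O = 63.3212 × 0.9119 = 57.7426 g.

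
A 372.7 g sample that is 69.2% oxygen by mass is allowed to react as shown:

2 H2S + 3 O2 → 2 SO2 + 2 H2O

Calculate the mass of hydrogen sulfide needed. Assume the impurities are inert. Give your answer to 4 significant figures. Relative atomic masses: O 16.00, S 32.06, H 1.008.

183.1 g

Mass of pure O2 = 372.7 g × 0.692 = 257.91 g.
M(O2) = 2(16.00) = 32.00 g/mol.
M(H2S) = 2(1.008) + 32.06 = 34.076 g/mol.
n(O2) = 257.91 g / 32.00 g/mol = 8.0596 mol.
From the equation the O2:H2S mole ratio is 3:2, so n(H2S) = 8.0596 × 2/3 = 5.3731 mol.
Mass of H2S = 5.3731 mol × 34.076 g/mol = 183.09 g.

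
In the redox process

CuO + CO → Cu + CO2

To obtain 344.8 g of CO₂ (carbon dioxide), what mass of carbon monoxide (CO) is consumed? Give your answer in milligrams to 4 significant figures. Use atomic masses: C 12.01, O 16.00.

219400 mg

M(CO2) = 12.01 + 2(16.00) = 44.01 g/mol.
M(CO) = 12.01 + 16.00 = 28.01 g/mol.
n(CO2) = 344.80 g / 44.01 g/mol = 7.8346 mol.
From the equation the CO2:CO mole ratio is 1:1, so n(CO) = 7.8346 × 1/1 = 7.8346 mol.
Mass of CO = 7.8346 mol × 28.01 g/mol = 219.45 g.
Converting to mg: 219.45 g = 219400 mg.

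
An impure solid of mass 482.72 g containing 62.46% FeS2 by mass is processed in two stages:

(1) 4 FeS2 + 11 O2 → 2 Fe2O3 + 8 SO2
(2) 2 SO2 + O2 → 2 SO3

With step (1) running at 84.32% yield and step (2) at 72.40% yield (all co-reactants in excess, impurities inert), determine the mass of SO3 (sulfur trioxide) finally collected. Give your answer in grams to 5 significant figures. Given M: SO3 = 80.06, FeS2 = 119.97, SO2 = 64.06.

Pure FeS2 = 482.72 × 0.6246 = 301.507 g.
n(FeS2) = 301.507 / 119.97 = 2.51319 mol.
Step 1 (FeS2:SO2 = 4:8): theoretical n(SO2) = 5.02637 mol; at 84.32% yield, n(SO2) = 4.23824 mol.
Step 2 (SO2:SO3 = 2:2): theoretical n(SO3) = 4.23824 mol, so theoretical mass = 4.23824 × 80.06 = 339.313 g.
At 72.40% yield, actual mass of SO3 = 339.313 × 0.7240 = 245.663 g.

245.66 g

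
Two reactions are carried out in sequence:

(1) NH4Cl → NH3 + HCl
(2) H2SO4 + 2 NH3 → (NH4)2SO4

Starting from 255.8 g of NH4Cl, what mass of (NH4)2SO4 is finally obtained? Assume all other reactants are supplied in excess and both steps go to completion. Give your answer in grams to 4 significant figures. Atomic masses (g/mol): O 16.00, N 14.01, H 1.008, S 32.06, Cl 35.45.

M(NH4Cl) = 14.01 + 4(1.008) + 35.45 = 53.492 g/mol.
M((NH4)2SO4) = 2(14.01) + 8(1.008) + 32.06 + 4(16.00) = 132.144 g/mol.
n(NH4Cl) = 255.80 / 53.492 = 4.7820 mol.
Step 1 gives a 1:1 ratio of NH4Cl to NH3, so n(NH3) = 4.7820 mol.
In step 2 the NH3:(NH4)2SO4 ratio is 2:1, so n((NH4)2SO4) = 2.3910 mol.
Mass of (NH4)2SO4 = 2.3910 × 132.144 = 315.96 g.

316.0 g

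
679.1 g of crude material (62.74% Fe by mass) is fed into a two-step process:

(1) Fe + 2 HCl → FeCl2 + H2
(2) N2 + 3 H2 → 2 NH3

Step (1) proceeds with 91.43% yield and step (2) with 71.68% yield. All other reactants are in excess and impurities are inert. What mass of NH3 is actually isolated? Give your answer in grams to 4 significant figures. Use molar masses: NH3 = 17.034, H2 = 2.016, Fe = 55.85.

56.78 g

Pure Fe = 679.1 × 0.6274 = 426.07 g.
n(Fe) = 426.07 / 55.85 = 7.6288 mol.
Step 1 (Fe:H2 = 1:1): theoretical n(H2) = 7.6288 mol; at 91.43% yield, n(H2) = 6.9750 mol.
Step 2 (H2:NH3 = 3:2): theoretical n(NH3) = 4.6500 mol, so theoretical mass = 4.6500 × 17.034 = 79.208 g.
At 71.68% yield, actual mass of NH3 = 79.208 × 0.7168 = 56.776 g.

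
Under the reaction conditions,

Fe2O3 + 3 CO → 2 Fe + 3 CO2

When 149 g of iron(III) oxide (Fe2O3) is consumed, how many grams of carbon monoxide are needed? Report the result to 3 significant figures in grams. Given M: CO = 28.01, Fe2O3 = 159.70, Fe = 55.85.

n(Fe2O3) = 149.0 g / 159.70 g/mol = 0.9330 mol.
From the equation the Fe2O3:CO mole ratio is 1:3, so n(CO) = 0.9330 × 3/1 = 2.799 mol.
Mass of CO = 2.799 mol × 28.01 g/mol = 78.40 g.

78.4 g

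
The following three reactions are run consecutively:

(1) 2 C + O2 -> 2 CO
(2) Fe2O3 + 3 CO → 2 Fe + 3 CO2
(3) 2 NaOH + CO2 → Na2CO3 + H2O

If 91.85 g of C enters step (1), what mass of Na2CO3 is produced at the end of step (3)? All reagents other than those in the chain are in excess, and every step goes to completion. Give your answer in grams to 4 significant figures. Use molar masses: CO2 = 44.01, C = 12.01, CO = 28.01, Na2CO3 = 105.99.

810.6 g

n(C) = 91.85 / 12.01 = 7.6478 mol.
Reaction (1): C→CO ratio 2:2 ⇒ n(CO) = 7.6478 mol.
Reaction (2): CO→CO2 ratio 3:3 ⇒ n(CO2) = 7.6478 mol.
Reaction (3): CO2→Na2CO3 ratio 1:1 ⇒ n(Na2CO3) = 7.6478 mol.
Mass of Na2CO3 = 7.6478 × 105.99 = 810.59 g.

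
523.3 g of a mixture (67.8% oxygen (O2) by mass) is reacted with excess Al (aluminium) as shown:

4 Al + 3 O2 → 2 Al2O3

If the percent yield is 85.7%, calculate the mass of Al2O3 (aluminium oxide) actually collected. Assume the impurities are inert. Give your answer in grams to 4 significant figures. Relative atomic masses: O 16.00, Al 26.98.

645.9 g

Pure O2 available = 523.3 g × 0.678 = 354.80 g.
M(O2) = 2(16.00) = 32.00 g/mol.
M(Al2O3) = 2(26.98) + 3(16.00) = 101.96 g/mol.
n(O2) = 354.80 g / 32.00 g/mol = 11.087 mol.
From the equation the O2:Al2O3 mole ratio is 3:2, so n(Al2O3) = 11.087 × 2/3 = 7.3916 mol.
Mass of Al2O3 = 7.3916 mol × 101.96 g/mol = 753.65 g.
Actual mass collected = 753.65 g × 0.857 = 645.88 g.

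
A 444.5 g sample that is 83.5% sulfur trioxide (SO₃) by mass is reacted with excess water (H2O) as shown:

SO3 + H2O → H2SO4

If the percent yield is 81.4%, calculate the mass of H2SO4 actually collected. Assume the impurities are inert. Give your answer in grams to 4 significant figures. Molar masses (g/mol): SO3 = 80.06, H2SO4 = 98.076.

Pure SO3 available = 444.5 g × 0.835 = 371.16 g.
n(SO3) = 371.16 g / 80.06 g/mol = 4.6360 mol.
From the equation the SO3:H2SO4 mole ratio is 1:1, so n(H2SO4) = 4.6360 × 1/1 = 4.6360 mol.
Mass of H2SO4 = 4.6360 mol × 98.076 g/mol = 454.68 g.
Actual mass collected = 454.68 g × 0.814 = 370.11 g.

370.1 g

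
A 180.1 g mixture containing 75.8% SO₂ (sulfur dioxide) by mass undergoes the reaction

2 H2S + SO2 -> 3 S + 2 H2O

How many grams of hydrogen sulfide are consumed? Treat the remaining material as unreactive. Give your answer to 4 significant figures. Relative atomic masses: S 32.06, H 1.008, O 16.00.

145.2 g

Mass of pure SO2 = 180.1 g × 0.758 = 136.52 g.
M(SO2) = 32.06 + 2(16.00) = 64.06 g/mol.
M(H2S) = 2(1.008) + 32.06 = 34.076 g/mol.
n(SO2) = 136.52 g / 64.06 g/mol = 2.1311 mol.
From the equation the SO2:H2S mole ratio is 1:2, so n(H2S) = 2.1311 × 2/1 = 4.2621 mol.
Mass of H2S = 4.2621 mol × 34.076 g/mol = 145.24 g.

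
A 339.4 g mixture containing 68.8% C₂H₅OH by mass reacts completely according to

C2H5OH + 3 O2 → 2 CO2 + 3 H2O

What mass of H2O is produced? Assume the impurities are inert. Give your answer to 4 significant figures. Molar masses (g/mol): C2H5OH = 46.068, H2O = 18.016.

274.0 g

Mass of pure C2H5OH = 339.4 g × 0.688 = 233.51 g.
n(C2H5OH) = 233.51 g / 46.068 g/mol = 5.0688 mol.
From the equation the C2H5OH:H2O mole ratio is 1:3, so n(H2O) = 5.0688 × 3/1 = 15.206 mol.
Mass of H2O = 15.206 mol × 18.016 g/mol = 273.96 g.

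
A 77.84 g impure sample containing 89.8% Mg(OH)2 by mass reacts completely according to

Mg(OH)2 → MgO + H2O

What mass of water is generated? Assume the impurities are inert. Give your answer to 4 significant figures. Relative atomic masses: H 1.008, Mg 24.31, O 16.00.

21.59 g

Mass of pure Mg(OH)2 = 77.84 g × 0.898 = 69.900 g.
M(Mg(OH)2) = 24.31 + 2(16.00) + 2(1.008) = 58.326 g/mol.
M(H2O) = 2(1.008) + 16.00 = 18.016 g/mol.
n(Mg(OH)2) = 69.900 g / 58.326 g/mol = 1.1984 mol.
From the equation the Mg(OH)2:H2O mole ratio is 1:1, so n(H2O) = 1.1984 × 1/1 = 1.1984 mol.
Mass of H2O = 1.1984 mol × 18.016 g/mol = 21.591 g.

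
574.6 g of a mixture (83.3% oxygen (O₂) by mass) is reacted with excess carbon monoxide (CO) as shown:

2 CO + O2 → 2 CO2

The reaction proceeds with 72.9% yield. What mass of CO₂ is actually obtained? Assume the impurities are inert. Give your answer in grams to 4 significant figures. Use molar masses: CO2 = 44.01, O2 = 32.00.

959.8 g

Pure O2 available = 574.6 g × 0.833 = 478.64 g.
n(O2) = 478.64 g / 32.00 g/mol = 14.958 mol.
From the equation the O2:CO2 mole ratio is 1:2, so n(CO2) = 14.958 × 2/1 = 29.915 mol.
Mass of CO2 = 29.915 mol × 44.01 g/mol = 1316.6 g.
Actual mass collected = 1316.6 g × 0.729 = 959.78 g.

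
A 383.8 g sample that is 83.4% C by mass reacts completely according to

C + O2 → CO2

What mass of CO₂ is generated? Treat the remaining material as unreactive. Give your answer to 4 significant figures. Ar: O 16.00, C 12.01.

1173 g

Mass of pure C = 383.8 g × 0.834 = 320.09 g.
M(C) = 12.01 g/mol.
M(CO2) = 12.01 + 2(16.00) = 44.01 g/mol.
n(C) = 320.09 g / 12.01 g/mol = 26.652 mol.
From the equation the C:CO2 mole ratio is 1:1, so n(CO2) = 26.652 × 1/1 = 26.652 mol.
Mass of CO2 = 26.652 mol × 44.01 g/mol = 1172.9 g.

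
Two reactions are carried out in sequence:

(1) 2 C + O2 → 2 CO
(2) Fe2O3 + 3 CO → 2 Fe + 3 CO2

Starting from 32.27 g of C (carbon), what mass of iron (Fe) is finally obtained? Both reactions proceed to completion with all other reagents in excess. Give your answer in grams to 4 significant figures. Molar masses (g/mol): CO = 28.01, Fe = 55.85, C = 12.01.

n(C) = 32.270 / 12.01 = 2.6869 mol.
Step 1 gives a 2:2 ratio of C to CO, so n(CO) = 2.6869 mol.
In step 2 the CO:Fe ratio is 3:2, so n(Fe) = 1.7913 mol.
Mass of Fe = 1.7913 × 55.85 = 100.04 g.

100.0 g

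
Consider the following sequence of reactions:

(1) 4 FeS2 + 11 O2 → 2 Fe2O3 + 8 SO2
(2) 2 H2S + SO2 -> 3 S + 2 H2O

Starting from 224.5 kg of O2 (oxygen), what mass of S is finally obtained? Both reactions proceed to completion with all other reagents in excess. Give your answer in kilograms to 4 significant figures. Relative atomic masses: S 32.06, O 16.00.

M(O2) = 2(16.00) = 32.00 g/mol.
M(S) = 32.06 g/mol.
224.5 kg = 224500 g.
n(O2) = 224500 / 32.00 = 7015.6 mol.
Step 1 gives a 11:8 ratio of O2 to SO2, so n(SO2) = 5102.3 mol.
In step 2 the SO2:S ratio is 1:3, so n(S) = 15307 mol.
Mass of S = 15307 × 32.06 = 490740 g = 490.7 kg.

490.7 kg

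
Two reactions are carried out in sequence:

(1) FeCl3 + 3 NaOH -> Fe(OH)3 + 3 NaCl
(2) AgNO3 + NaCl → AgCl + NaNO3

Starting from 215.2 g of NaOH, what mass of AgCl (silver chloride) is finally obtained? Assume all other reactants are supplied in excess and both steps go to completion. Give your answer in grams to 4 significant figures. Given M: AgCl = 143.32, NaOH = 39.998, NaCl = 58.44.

n(NaOH) = 215.20 / 39.998 = 5.3803 mol.
Step 1 gives a 3:3 ratio of NaOH to NaCl, so n(NaCl) = 5.3803 mol.
In step 2 the NaCl:AgCl ratio is 1:1, so n(AgCl) = 5.3803 mol.
Mass of AgCl = 5.3803 × 143.32 = 771.10 g.

771.1 g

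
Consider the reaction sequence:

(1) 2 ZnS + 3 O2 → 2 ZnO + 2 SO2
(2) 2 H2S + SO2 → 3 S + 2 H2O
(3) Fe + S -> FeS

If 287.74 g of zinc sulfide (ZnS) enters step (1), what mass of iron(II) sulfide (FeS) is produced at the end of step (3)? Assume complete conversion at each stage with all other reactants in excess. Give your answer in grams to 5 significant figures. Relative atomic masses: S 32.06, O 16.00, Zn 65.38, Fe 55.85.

M(ZnS) = 65.38 + 32.06 = 97.44 g/mol.
M(FeS) = 55.85 + 32.06 = 87.91 g/mol.
n(ZnS) = 287.74 / 97.44 = 2.95300 mol.
Reaction (1): ZnS→SO2 ratio 2:2 ⇒ n(SO2) = 2.95300 mol.
Reaction (2): SO2→S ratio 1:3 ⇒ n(S) = 8.85899 mol.
Reaction (3): S→FeS ratio 1:1 ⇒ n(FeS) = 8.85899 mol.
Mass of FeS = 8.85899 × 87.91 = 778.794 g.

778.79 g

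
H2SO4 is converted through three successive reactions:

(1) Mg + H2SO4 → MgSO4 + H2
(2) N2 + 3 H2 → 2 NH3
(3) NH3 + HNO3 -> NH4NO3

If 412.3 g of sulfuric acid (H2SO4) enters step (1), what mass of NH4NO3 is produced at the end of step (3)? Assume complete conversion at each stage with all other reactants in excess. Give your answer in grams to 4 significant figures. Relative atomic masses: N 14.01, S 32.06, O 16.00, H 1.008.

M(H2SO4) = 2(1.008) + 32.06 + 4(16.00) = 98.076 g/mol.
M(NH4NO3) = 2(14.01) + 4(1.008) + 3(16.00) = 80.052 g/mol.
n(H2SO4) = 412.3 / 98.076 = 4.2039 mol.
Reaction (1): H2SO4→H2 ratio 1:1 ⇒ n(H2) = 4.2039 mol.
Reaction (2): H2→NH3 ratio 3:2 ⇒ n(NH3) = 2.8026 mol.
Reaction (3): NH3→NH4NO3 ratio 1:1 ⇒ n(NH4NO3) = 2.8026 mol.
Mass of NH4NO3 = 2.8026 × 80.052 = 224.35 g.

224.4 g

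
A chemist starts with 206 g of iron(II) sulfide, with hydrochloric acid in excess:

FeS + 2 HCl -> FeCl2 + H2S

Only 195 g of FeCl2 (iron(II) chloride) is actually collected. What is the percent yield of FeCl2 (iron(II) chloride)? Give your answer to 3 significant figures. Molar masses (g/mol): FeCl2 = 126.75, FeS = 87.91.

n(FeS) = 206.0 g / 87.91 g/mol = 2.343 mol.
From the equation the FeS:FeCl2 mole ratio is 1:1, so n(FeCl2) = 2.343 × 1/1 = 2.343 mol.
Mass of FeCl2 = 2.343 mol × 126.75 g/mol = 297.0 g.
This is the theoretical yield. Percent yield = 195 g / 297.0 g × 100% = 65.65%.

65.7 %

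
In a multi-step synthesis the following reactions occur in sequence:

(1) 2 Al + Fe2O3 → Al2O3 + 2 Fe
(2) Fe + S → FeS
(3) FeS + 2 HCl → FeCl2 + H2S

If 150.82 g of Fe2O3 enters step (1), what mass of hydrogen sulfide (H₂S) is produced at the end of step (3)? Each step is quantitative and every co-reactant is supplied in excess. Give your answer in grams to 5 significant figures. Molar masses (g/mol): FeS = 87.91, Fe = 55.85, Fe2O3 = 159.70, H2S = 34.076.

n(Fe2O3) = 150.82 / 159.70 = 0.944396 mol.
Reaction (1): Fe2O3→Fe ratio 1:2 ⇒ n(Fe) = 1.88879 mol.
Reaction (2): Fe→FeS ratio 1:1 ⇒ n(FeS) = 1.88879 mol.
Reaction (3): FeS→H2S ratio 1:1 ⇒ n(H2S) = 1.88879 mol.
Mass of H2S = 1.88879 × 34.076 = 64.3625 g.

64.362 g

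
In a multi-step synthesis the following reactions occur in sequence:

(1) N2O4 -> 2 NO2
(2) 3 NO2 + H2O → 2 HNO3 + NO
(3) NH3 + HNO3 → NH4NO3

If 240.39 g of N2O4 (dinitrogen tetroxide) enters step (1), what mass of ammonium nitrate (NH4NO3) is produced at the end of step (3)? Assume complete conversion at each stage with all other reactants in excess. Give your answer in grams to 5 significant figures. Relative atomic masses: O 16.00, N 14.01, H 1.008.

278.83 g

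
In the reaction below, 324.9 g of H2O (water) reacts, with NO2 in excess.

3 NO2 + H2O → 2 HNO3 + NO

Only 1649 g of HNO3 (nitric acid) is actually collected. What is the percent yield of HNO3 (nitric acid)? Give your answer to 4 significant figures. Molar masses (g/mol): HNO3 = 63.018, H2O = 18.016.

72.55 %

n(H2O) = 324.90 g / 18.016 g/mol = 18.034 mol.
From the equation the H2O:HNO3 mole ratio is 1:2, so n(HNO3) = 18.034 × 2/1 = 36.068 mol.
Mass of HNO3 = 36.068 mol × 63.018 g/mol = 2272.9 g.
This is the theoretical yield. Percent yield = 1649 g / 2272.9 g × 100% = 72.550%.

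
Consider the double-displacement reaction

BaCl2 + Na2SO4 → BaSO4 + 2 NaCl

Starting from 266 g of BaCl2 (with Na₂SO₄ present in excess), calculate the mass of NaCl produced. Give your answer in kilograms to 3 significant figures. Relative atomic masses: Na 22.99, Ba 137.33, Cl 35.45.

M(BaCl2) = 137.33 + 2(35.45) = 208.23 g/mol.
M(NaCl) = 22.99 + 35.45 = 58.44 g/mol.
n(BaCl2) = 266.0 g / 208.23 g/mol = 1.277 mol.
From the equation the BaCl2:NaCl mole ratio is 1:2, so n(NaCl) = 1.277 × 2/1 = 2.555 mol.
Mass of NaCl = 2.555 mol × 58.44 g/mol = 149.3 g.
Converting to kg: 149.3 g = 0.149 kg.

0.149 kg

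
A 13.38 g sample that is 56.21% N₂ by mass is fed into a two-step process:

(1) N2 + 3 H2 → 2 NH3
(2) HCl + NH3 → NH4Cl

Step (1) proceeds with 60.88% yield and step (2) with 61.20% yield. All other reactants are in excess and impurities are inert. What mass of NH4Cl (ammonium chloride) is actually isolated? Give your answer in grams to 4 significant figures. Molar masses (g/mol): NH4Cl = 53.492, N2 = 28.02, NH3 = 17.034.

10.70 g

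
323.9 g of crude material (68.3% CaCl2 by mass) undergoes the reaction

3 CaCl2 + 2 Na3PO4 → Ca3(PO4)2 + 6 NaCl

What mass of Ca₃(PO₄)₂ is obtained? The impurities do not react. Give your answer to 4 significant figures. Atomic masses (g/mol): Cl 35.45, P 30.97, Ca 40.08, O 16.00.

206.1 g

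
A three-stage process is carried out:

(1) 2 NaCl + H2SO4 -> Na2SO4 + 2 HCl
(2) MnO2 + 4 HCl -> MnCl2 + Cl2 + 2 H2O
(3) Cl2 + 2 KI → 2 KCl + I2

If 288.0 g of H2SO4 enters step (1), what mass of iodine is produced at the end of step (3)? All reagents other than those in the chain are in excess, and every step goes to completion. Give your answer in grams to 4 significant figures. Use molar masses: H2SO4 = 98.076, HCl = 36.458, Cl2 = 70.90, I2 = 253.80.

n(H2SO4) = 288.0 / 98.076 = 2.9365 mol.
Reaction (1): H2SO4→HCl ratio 1:2 ⇒ n(HCl) = 5.8730 mol.
Reaction (2): HCl→Cl2 ratio 4:1 ⇒ n(Cl2) = 1.4682 mol.
Reaction (3): Cl2→I2 ratio 1:1 ⇒ n(I2) = 1.4682 mol.
Mass of I2 = 1.4682 × 253.80 = 372.64 g.

372.6 g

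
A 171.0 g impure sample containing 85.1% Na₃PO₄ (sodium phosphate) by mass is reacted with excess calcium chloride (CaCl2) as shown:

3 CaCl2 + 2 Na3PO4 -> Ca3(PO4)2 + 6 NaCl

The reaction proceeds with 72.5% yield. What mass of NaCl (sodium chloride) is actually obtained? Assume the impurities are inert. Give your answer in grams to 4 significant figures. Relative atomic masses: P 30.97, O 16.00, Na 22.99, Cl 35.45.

Pure Na3PO4 available = 171.0 g × 0.851 = 145.52 g.
M(Na3PO4) = 3(22.99) + 30.97 + 4(16.00) = 163.94 g/mol.
M(NaCl) = 22.99 + 35.45 = 58.44 g/mol.
n(Na3PO4) = 145.52 g / 163.94 g/mol = 0.88765 mol.
From the equation the Na3PO4:NaCl mole ratio is 2:6, so n(NaCl) = 0.88765 × 6/2 = 2.6629 mol.
Mass of NaCl = 2.6629 mol × 58.44 g/mol = 155.62 g.
Actual mass collected = 155.62 g × 0.725 = 112.83 g.

112.8 g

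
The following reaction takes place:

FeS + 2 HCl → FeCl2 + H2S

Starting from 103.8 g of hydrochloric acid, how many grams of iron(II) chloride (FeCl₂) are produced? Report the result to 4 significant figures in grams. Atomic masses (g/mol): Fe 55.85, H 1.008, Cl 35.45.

M(HCl) = 1.008 + 35.45 = 36.458 g/mol.
M(FeCl2) = 55.85 + 2(35.45) = 126.75 g/mol.
n(HCl) = 103.80 g / 36.458 g/mol = 2.8471 mol.
From the equation the HCl:FeCl2 mole ratio is 2:1, so n(FeCl2) = 2.8471 × 1/2 = 1.4236 mol.
Mass of FeCl2 = 1.4236 mol × 126.75 g/mol = 180.44 g.

180.4 g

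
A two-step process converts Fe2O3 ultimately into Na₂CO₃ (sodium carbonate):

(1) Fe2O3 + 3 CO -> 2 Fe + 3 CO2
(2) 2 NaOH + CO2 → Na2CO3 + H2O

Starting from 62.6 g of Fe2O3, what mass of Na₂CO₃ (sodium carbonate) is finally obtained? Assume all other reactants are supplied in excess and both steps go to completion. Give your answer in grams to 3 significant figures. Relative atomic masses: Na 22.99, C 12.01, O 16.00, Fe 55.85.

125 g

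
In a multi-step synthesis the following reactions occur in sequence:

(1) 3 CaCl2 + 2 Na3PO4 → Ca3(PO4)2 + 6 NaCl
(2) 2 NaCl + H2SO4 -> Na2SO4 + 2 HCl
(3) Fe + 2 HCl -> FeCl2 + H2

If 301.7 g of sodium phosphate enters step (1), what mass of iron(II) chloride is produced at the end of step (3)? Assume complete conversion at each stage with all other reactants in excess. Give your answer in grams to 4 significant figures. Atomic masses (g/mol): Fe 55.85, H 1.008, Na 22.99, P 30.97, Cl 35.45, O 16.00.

M(Na3PO4) = 3(22.99) + 30.97 + 4(16.00) = 163.94 g/mol.
M(FeCl2) = 55.85 + 2(35.45) = 126.75 g/mol.
n(Na3PO4) = 301.7 / 163.94 = 1.8403 mol.
Reaction (1): Na3PO4→NaCl ratio 2:6 ⇒ n(NaCl) = 5.5209 mol.
Reaction (2): NaCl→HCl ratio 2:2 ⇒ n(HCl) = 5.5209 mol.
Reaction (3): HCl→FeCl2 ratio 2:1 ⇒ n(FeCl2) = 2.7605 mol.
Mass of FeCl2 = 2.7605 × 126.75 = 349.89 g.

349.9 g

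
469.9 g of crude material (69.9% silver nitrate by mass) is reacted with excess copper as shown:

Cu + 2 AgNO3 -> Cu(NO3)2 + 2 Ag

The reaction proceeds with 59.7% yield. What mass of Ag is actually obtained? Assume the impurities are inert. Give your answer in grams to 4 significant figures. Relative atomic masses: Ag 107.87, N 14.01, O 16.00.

Pure AgNO3 available = 469.9 g × 0.699 = 328.46 g.
M(AgNO3) = 107.87 + 14.01 + 3(16.00) = 169.88 g/mol.
M(Ag) = 107.87 g/mol.
n(AgNO3) = 328.46 g / 169.88 g/mol = 1.9335 mol.
From the equation the AgNO3:Ag mole ratio is 2:2, so n(Ag) = 1.9335 × 2/2 = 1.9335 mol.
Mass of Ag = 1.9335 mol × 107.87 g/mol = 208.56 g.
Actual mass collected = 208.56 g × 0.597 = 124.51 g.

124.5 g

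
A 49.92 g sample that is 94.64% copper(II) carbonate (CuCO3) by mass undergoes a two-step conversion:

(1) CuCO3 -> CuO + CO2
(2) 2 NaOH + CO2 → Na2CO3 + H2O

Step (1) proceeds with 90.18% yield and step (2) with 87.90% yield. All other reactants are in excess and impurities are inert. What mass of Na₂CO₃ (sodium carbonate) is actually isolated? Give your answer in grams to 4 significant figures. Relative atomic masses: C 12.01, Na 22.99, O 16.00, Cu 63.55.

32.12 g

Pure CuCO3 = 49.92 × 0.9464 = 47.244 g.
M(CuCO3) = 63.55 + 12.01 + 3(16.00) = 123.56 g/mol.
M(Na2CO3) = 2(22.99) + 12.01 + 3(16.00) = 105.99 g/mol.
n(CuCO3) = 47.244 / 123.56 = 0.38236 mol.
Step 1 (CuCO3:CO2 = 1:1): theoretical n(CO2) = 0.38236 mol; at 90.18% yield, n(CO2) = 0.34481 mol.
Step 2 (CO2:Na2CO3 = 1:1): theoretical n(Na2CO3) = 0.34481 mol, so theoretical mass = 0.34481 × 105.99 = 36.547 g.
At 87.90% yield, actual mass of Na2CO3 = 36.547 × 0.8790 = 32.124 g.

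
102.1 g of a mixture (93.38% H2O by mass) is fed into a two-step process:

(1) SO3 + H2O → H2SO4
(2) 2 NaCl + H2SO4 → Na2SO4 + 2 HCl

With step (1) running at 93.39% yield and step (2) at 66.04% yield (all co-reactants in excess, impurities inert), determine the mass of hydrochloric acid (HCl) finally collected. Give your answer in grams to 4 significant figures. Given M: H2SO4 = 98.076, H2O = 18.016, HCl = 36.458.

238.0 g

Pure H2O = 102.1 × 0.9338 = 95.341 g.
n(H2O) = 95.341 / 18.016 = 5.2920 mol.
Step 1 (H2O:H2SO4 = 1:1): theoretical n(H2SO4) = 5.2920 mol; at 93.39% yield, n(H2SO4) = 4.9422 mol.
Step 2 (H2SO4:HCl = 1:2): theoretical n(HCl) = 9.8844 mol, so theoretical mass = 9.8844 × 36.458 = 360.37 g.
At 66.04% yield, actual mass of HCl = 360.37 × 0.6604 = 237.99 g.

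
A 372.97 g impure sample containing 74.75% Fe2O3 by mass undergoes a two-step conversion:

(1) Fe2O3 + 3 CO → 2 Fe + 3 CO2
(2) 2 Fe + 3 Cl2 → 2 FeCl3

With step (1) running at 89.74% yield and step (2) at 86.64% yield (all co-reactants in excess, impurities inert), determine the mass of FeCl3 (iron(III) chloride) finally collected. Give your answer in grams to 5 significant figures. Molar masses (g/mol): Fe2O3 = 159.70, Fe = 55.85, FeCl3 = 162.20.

440.32 g

Pure Fe2O3 = 372.97 × 0.7475 = 278.795 g.
n(Fe2O3) = 278.795 / 159.70 = 1.74574 mol.
Step 1 (Fe2O3:Fe = 1:2): theoretical n(Fe) = 3.49148 mol; at 89.74% yield, n(Fe) = 3.13326 mol.
Step 2 (Fe:FeCl3 = 2:2): theoretical n(FeCl3) = 3.13326 mol, so theoretical mass = 3.13326 × 162.20 = 508.215 g.
At 86.64% yield, actual mass of FeCl3 = 508.215 × 0.8664 = 440.317 g.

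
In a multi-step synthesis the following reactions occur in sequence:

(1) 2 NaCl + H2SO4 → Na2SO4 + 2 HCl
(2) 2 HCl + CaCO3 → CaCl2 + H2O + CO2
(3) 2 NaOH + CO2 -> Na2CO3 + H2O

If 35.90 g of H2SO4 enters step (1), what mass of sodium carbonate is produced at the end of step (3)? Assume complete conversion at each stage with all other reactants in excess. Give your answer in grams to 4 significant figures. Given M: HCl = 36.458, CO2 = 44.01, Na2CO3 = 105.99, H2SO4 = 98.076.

n(H2SO4) = 35.90 / 98.076 = 0.36604 mol.
Reaction (1): H2SO4→HCl ratio 1:2 ⇒ n(HCl) = 0.73209 mol.
Reaction (2): HCl→CO2 ratio 2:1 ⇒ n(CO2) = 0.36604 mol.
Reaction (3): CO2→Na2CO3 ratio 1:1 ⇒ n(Na2CO3) = 0.36604 mol.
Mass of Na2CO3 = 0.36604 × 105.99 = 38.797 g.

38.80 g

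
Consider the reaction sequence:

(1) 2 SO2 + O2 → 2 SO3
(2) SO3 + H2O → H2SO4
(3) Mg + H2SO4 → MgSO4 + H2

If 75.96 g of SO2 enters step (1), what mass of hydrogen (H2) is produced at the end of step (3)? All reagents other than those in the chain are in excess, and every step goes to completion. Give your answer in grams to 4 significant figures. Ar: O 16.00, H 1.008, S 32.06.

2.390 g

M(SO2) = 32.06 + 2(16.00) = 64.06 g/mol.
M(H2) = 2(1.008) = 2.016 g/mol.
n(SO2) = 75.96 / 64.06 = 1.1858 mol.
Reaction (1): SO2→SO3 ratio 2:2 ⇒ n(SO3) = 1.1858 mol.
Reaction (2): SO3→H2SO4 ratio 1:1 ⇒ n(H2SO4) = 1.1858 mol.
Reaction (3): H2SO4→H2 ratio 1:1 ⇒ n(H2) = 1.1858 mol.
Mass of H2 = 1.1858 × 2.016 = 2.3905 g.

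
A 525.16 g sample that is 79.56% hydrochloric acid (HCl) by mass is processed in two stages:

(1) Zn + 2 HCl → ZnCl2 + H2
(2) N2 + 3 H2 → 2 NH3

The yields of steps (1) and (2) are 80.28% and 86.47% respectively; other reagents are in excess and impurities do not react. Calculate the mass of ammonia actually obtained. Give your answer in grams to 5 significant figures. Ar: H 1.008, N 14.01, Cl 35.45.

45.171 g

Pure HCl = 525.16 × 0.7956 = 417.817 g.
M(HCl) = 1.008 + 35.45 = 36.458 g/mol.
M(NH3) = 14.01 + 3(1.008) = 17.034 g/mol.
n(HCl) = 417.817 / 36.458 = 11.4602 mol.
Step 1 (HCl:H2 = 2:1): theoretical n(H2) = 5.73012 mol; at 80.28% yield, n(H2) = 4.60014 mol.
Step 2 (H2:NH3 = 3:2): theoretical n(NH3) = 3.06676 mol, so theoretical mass = 3.06676 × 17.034 = 52.2392 g.
At 86.47% yield, actual mass of NH3 = 52.2392 × 0.8647 = 45.1712 g.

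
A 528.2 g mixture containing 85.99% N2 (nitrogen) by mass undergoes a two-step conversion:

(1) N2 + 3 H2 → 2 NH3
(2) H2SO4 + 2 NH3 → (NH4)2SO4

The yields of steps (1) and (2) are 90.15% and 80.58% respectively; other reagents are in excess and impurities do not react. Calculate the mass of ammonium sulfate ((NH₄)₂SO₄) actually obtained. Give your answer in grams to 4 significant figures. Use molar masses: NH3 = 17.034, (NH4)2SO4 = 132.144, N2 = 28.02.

1556 g

Pure N2 = 528.2 × 0.8599 = 454.20 g.
n(N2) = 454.20 / 28.02 = 16.210 mol.
Step 1 (N2:NH3 = 1:2): theoretical n(NH3) = 32.420 mol; at 90.15% yield, n(NH3) = 29.226 mol.
Step 2 (NH3:(NH4)2SO4 = 2:1): theoretical n((NH4)2SO4) = 14.613 mol, so theoretical mass = 14.613 × 132.144 = 1931.0 g.
At 80.58% yield, actual mass of (NH4)2SO4 = 1931.0 × 0.8058 = 1556.0 g.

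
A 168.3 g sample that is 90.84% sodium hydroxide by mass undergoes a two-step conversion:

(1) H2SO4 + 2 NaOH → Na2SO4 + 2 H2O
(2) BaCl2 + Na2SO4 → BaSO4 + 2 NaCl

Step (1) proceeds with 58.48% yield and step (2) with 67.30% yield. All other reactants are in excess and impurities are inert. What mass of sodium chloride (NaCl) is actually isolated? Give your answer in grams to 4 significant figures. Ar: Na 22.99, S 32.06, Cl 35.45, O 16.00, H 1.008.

Pure NaOH = 168.3 × 0.9084 = 152.88 g.
M(NaOH) = 22.99 + 16.00 + 1.008 = 39.998 g/mol.
M(NaCl) = 22.99 + 35.45 = 58.44 g/mol.
n(NaOH) = 152.88 / 39.998 = 3.8223 mol.
Step 1 (NaOH:Na2SO4 = 2:1): theoretical n(Na2SO4) = 1.9111 mol; at 58.48% yield, n(Na2SO4) = 1.1176 mol.
Step 2 (Na2SO4:NaCl = 1:2): theoretical n(NaCl) = 2.2353 mol, so theoretical mass = 2.2353 × 58.44 = 130.63 g.
At 67.30% yield, actual mass of NaCl = 130.63 × 0.6730 = 87.914 g.

87.91 g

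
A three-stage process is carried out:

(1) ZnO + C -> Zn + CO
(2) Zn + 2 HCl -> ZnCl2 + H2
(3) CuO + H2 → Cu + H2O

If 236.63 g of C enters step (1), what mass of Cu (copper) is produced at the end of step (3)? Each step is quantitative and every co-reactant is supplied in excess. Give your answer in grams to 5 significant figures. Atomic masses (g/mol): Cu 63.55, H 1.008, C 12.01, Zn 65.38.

M(C) = 12.01 g/mol.
M(Cu) = 63.55 g/mol.
n(C) = 236.63 / 12.01 = 19.7027 mol.
Reaction (1): C→Zn ratio 1:1 ⇒ n(Zn) = 19.7027 mol.
Reaction (2): Zn→H2 ratio 1:1 ⇒ n(H2) = 19.7027 mol.
Reaction (3): H2→Cu ratio 1:1 ⇒ n(Cu) = 19.7027 mol.
Mass of Cu = 19.7027 × 63.55 = 1252.11 g.

1252.1 g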